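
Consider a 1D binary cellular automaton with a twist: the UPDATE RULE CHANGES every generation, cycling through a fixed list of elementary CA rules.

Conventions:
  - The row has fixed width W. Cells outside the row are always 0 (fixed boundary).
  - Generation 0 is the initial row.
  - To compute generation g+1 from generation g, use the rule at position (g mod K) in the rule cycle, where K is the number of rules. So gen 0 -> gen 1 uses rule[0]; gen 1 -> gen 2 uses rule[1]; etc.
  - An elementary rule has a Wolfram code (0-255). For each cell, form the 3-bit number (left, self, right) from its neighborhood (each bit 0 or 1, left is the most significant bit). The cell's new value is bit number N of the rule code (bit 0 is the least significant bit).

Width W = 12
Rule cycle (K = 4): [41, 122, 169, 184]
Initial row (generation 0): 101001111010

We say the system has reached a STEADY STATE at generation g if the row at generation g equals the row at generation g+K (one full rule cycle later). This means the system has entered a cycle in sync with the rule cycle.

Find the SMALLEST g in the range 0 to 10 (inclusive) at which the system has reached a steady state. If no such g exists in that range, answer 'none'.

Gen 0: 101001111010
Gen 1 (rule 41): 010001000100
Gen 2 (rule 122): 101010101010
Gen 3 (rule 169): 010101010100
Gen 4 (rule 184): 001010101010
Gen 5 (rule 41): 100101010100
Gen 6 (rule 122): 011010101010
Gen 7 (rule 169): 010101010100
Gen 8 (rule 184): 001010101010
Gen 9 (rule 41): 100101010100
Gen 10 (rule 122): 011010101010
Gen 11 (rule 169): 010101010100
Gen 12 (rule 184): 001010101010
Gen 13 (rule 41): 100101010100
Gen 14 (rule 122): 011010101010

Answer: 3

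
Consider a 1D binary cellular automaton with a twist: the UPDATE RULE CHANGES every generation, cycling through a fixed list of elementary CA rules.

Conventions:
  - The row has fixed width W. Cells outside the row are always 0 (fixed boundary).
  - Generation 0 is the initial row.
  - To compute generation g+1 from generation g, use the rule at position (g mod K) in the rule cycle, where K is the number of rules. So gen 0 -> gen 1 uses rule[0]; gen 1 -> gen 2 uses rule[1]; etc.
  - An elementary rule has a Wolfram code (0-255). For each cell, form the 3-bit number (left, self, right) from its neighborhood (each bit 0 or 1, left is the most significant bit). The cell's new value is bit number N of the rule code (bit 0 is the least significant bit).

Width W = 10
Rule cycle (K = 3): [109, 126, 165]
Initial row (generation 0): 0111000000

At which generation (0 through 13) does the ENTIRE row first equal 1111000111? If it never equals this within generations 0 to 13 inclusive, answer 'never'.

Gen 0: 0111000000
Gen 1 (rule 109): 0101011111
Gen 2 (rule 126): 1111110001
Gen 3 (rule 165): 0111100101
Gen 4 (rule 109): 0100100111
Gen 5 (rule 126): 1111111101
Gen 6 (rule 165): 0111111011
Gen 7 (rule 109): 0100001111
Gen 8 (rule 126): 1110011001
Gen 9 (rule 165): 0100000001
Gen 10 (rule 109): 0101111101
Gen 11 (rule 126): 1111000111
Gen 12 (rule 165): 0110010010
Gen 13 (rule 109): 0110010010

Answer: 11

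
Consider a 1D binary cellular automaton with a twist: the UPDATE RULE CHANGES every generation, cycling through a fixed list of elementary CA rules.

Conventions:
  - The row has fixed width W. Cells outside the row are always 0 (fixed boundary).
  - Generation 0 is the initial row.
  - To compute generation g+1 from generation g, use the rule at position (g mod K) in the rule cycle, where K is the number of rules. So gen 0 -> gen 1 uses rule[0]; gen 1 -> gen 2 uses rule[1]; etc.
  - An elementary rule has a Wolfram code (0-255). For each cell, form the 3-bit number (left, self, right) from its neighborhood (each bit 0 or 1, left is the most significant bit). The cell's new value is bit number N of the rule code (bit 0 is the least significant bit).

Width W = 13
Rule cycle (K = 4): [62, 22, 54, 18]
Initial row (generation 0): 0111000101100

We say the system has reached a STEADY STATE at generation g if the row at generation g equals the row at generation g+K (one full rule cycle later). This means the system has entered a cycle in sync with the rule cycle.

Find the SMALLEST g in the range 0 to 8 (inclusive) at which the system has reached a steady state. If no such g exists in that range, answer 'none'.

Answer: 6

Derivation:
Gen 0: 0111000101100
Gen 1 (rule 62): 1100101111010
Gen 2 (rule 22): 0011100000011
Gen 3 (rule 54): 0100010000100
Gen 4 (rule 18): 1010101001010
Gen 5 (rule 62): 1111111111111
Gen 6 (rule 22): 0000000000000
Gen 7 (rule 54): 0000000000000
Gen 8 (rule 18): 0000000000000
Gen 9 (rule 62): 0000000000000
Gen 10 (rule 22): 0000000000000
Gen 11 (rule 54): 0000000000000
Gen 12 (rule 18): 0000000000000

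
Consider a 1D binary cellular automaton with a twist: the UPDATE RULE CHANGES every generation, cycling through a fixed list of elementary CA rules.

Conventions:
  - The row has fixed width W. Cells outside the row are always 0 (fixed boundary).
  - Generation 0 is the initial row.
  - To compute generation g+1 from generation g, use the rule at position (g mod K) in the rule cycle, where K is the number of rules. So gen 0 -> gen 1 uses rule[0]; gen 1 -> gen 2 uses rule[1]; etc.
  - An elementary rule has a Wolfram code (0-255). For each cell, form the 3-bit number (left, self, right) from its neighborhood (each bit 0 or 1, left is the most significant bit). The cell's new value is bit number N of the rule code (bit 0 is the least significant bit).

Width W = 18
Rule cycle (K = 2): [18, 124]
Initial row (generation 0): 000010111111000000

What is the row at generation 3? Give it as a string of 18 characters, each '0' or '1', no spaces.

Answer: 001001000001001000

Derivation:
Gen 0: 000010111111000000
Gen 1 (rule 18): 000100000000100000
Gen 2 (rule 124): 000110000000110000
Gen 3 (rule 18): 001001000001001000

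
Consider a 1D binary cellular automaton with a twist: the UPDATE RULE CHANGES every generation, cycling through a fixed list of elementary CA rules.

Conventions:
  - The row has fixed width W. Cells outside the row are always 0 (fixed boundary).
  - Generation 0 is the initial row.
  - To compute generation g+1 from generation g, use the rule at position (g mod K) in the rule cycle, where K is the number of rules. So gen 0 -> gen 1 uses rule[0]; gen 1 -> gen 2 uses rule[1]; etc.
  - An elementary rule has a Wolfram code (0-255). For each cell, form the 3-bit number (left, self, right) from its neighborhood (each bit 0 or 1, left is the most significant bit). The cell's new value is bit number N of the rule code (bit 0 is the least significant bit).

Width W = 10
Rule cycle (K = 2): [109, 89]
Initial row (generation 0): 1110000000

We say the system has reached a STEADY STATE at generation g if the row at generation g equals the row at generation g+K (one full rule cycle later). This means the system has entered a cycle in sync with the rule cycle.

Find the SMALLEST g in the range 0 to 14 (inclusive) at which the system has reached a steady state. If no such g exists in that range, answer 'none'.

Gen 0: 1110000000
Gen 1 (rule 109): 1010111111
Gen 2 (rule 89): 0000100001
Gen 3 (rule 109): 1110101101
Gen 4 (rule 89): 1010001100
Gen 5 (rule 109): 1110101101
Gen 6 (rule 89): 1010001100
Gen 7 (rule 109): 1110101101
Gen 8 (rule 89): 1010001100
Gen 9 (rule 109): 1110101101
Gen 10 (rule 89): 1010001100
Gen 11 (rule 109): 1110101101
Gen 12 (rule 89): 1010001100
Gen 13 (rule 109): 1110101101
Gen 14 (rule 89): 1010001100
Gen 15 (rule 109): 1110101101
Gen 16 (rule 89): 1010001100

Answer: 3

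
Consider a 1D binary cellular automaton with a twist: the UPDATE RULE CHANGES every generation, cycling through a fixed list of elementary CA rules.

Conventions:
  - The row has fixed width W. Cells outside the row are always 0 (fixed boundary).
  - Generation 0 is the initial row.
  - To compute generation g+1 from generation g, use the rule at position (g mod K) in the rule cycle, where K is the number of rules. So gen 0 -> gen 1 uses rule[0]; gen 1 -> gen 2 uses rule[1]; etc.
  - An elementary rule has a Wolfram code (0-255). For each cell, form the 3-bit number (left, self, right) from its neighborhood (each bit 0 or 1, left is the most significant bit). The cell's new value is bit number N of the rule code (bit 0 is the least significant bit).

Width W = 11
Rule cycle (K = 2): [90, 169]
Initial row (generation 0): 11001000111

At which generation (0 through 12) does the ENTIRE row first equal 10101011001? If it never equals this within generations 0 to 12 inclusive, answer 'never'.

Answer: never

Derivation:
Gen 0: 11001000111
Gen 1 (rule 90): 11110101101
Gen 2 (rule 169): 11101011010
Gen 3 (rule 90): 10100011001
Gen 4 (rule 169): 01001010000
Gen 5 (rule 90): 10110001000
Gen 6 (rule 169): 01100100011
Gen 7 (rule 90): 11111010111
Gen 8 (rule 169): 11110101110
Gen 9 (rule 90): 10010001011
Gen 10 (rule 169): 00000100110
Gen 11 (rule 90): 00001011111
Gen 12 (rule 169): 11100111110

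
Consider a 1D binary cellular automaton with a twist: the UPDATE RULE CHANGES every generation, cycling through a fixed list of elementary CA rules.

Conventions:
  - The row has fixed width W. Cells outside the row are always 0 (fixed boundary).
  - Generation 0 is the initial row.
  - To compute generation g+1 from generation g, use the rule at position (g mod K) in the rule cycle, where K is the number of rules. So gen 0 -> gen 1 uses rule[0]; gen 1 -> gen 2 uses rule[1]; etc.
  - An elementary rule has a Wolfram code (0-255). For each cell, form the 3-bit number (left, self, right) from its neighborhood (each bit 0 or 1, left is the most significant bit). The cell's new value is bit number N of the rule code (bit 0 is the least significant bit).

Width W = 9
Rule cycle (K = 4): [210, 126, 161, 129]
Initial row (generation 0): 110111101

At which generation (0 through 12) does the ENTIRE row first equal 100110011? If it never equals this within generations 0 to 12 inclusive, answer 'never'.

Answer: never

Derivation:
Gen 0: 110111101
Gen 1 (rule 210): 010011100
Gen 2 (rule 126): 111110110
Gen 3 (rule 161): 011101000
Gen 4 (rule 129): 001000011
Gen 5 (rule 210): 010100101
Gen 6 (rule 126): 111111111
Gen 7 (rule 161): 011111110
Gen 8 (rule 129): 001111100
Gen 9 (rule 210): 010111110
Gen 10 (rule 126): 111100011
Gen 11 (rule 161): 011001000
Gen 12 (rule 129): 000000011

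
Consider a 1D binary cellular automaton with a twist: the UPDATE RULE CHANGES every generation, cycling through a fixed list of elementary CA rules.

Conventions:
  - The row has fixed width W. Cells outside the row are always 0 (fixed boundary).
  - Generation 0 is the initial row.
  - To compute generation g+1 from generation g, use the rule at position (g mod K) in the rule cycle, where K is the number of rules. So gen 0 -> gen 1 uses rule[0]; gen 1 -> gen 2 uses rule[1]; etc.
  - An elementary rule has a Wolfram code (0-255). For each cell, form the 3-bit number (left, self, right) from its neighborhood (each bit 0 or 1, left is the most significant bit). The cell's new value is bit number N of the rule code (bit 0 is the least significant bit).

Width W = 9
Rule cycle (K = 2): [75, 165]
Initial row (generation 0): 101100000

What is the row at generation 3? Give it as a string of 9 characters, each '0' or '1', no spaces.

Gen 0: 101100000
Gen 1 (rule 75): 001101111
Gen 2 (rule 165): 100010110
Gen 3 (rule 75): 001100110

Answer: 001100110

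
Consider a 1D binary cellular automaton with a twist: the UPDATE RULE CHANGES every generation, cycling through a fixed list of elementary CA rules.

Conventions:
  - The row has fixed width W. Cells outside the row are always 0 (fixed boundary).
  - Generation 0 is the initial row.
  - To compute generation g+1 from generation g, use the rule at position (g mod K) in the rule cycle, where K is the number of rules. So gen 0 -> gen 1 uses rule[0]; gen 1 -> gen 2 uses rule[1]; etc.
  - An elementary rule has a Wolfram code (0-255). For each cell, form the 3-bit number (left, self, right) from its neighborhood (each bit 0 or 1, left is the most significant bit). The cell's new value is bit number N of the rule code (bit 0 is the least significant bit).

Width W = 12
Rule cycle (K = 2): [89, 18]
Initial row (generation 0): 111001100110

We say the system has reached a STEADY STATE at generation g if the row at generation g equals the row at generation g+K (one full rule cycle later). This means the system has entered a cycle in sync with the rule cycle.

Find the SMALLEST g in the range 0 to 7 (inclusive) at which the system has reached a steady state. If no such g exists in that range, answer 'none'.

Gen 0: 111001100110
Gen 1 (rule 89): 101101110111
Gen 2 (rule 18): 000000000000
Gen 3 (rule 89): 111111111111
Gen 4 (rule 18): 000000000000
Gen 5 (rule 89): 111111111111
Gen 6 (rule 18): 000000000000
Gen 7 (rule 89): 111111111111
Gen 8 (rule 18): 000000000000
Gen 9 (rule 89): 111111111111

Answer: 2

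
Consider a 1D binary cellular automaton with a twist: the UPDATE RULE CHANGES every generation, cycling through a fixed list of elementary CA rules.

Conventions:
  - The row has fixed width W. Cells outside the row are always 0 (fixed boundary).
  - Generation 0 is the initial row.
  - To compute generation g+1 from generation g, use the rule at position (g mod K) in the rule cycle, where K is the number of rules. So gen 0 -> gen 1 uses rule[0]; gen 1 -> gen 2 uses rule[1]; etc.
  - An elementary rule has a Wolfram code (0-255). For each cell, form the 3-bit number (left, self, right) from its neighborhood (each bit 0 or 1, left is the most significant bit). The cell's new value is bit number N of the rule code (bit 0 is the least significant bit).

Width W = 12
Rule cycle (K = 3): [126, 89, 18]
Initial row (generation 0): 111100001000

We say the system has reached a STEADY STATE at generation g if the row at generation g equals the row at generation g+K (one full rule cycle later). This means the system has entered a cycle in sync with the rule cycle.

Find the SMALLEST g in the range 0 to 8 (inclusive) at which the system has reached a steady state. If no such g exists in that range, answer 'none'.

Answer: 5

Derivation:
Gen 0: 111100001000
Gen 1 (rule 126): 100110011100
Gen 2 (rule 89): 010111010111
Gen 3 (rule 18): 100000000000
Gen 4 (rule 126): 110000000000
Gen 5 (rule 89): 111111111111
Gen 6 (rule 18): 000000000000
Gen 7 (rule 126): 000000000000
Gen 8 (rule 89): 111111111111
Gen 9 (rule 18): 000000000000
Gen 10 (rule 126): 000000000000
Gen 11 (rule 89): 111111111111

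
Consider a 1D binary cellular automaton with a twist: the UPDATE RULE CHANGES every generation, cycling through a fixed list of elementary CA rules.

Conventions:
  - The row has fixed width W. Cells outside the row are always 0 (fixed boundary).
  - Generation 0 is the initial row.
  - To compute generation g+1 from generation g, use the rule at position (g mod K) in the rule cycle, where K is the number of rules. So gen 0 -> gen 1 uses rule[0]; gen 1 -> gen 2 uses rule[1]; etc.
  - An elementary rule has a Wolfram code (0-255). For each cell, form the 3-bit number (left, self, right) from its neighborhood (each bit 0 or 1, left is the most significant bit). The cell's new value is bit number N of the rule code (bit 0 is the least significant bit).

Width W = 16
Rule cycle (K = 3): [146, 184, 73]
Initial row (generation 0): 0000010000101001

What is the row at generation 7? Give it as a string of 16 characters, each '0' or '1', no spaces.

Answer: 0000001011111110

Derivation:
Gen 0: 0000010000101001
Gen 1 (rule 146): 0000101001000110
Gen 2 (rule 184): 0000010100100101
Gen 3 (rule 73): 1111000000000000
Gen 4 (rule 146): 0110100000000000
Gen 5 (rule 184): 0101010000000000
Gen 6 (rule 73): 0000000111111111
Gen 7 (rule 146): 0000001011111110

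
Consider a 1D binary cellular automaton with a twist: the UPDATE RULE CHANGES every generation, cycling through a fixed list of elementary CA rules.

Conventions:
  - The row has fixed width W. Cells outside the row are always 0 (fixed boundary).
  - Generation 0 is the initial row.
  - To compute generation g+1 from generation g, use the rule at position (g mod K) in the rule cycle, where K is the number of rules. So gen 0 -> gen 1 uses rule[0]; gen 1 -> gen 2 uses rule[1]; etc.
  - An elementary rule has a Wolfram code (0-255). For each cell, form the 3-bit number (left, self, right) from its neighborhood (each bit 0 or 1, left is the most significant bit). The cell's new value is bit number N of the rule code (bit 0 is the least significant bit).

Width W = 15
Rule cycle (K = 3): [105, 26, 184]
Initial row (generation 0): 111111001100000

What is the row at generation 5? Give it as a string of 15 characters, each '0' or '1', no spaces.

Answer: 010010010100010

Derivation:
Gen 0: 111111001100000
Gen 1 (rule 105): 100001001101111
Gen 2 (rule 26): 010010111001000
Gen 3 (rule 184): 001001110100100
Gen 4 (rule 105): 100001011000001
Gen 5 (rule 26): 010010010100010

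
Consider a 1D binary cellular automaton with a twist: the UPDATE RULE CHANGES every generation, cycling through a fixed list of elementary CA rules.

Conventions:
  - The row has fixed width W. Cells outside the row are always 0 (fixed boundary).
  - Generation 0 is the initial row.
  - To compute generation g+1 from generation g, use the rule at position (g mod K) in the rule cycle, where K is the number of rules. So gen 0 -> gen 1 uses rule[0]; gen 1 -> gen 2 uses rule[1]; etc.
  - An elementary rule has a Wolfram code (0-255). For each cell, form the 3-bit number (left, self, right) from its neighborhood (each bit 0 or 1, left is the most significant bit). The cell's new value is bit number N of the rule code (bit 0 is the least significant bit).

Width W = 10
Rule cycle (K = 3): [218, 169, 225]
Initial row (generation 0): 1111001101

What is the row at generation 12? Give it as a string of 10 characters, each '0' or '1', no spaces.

Gen 0: 1111001101
Gen 1 (rule 218): 1111111100
Gen 2 (rule 169): 1111111001
Gen 3 (rule 225): 0111111000
Gen 4 (rule 218): 1111111100
Gen 5 (rule 169): 1111111001
Gen 6 (rule 225): 0111111000
Gen 7 (rule 218): 1111111100
Gen 8 (rule 169): 1111111001
Gen 9 (rule 225): 0111111000
Gen 10 (rule 218): 1111111100
Gen 11 (rule 169): 1111111001
Gen 12 (rule 225): 0111111000

Answer: 0111111000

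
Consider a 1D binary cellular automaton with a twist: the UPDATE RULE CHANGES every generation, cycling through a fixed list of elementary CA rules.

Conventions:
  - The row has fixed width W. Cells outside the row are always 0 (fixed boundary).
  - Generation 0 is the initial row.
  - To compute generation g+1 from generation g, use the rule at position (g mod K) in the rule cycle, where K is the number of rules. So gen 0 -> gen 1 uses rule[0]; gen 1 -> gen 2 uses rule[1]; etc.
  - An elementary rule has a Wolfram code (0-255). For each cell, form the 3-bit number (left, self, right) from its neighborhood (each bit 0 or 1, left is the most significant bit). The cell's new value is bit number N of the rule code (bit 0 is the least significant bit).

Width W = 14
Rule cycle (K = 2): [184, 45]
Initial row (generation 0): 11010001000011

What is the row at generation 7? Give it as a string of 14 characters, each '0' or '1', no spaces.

Answer: 00100100000000

Derivation:
Gen 0: 11010001000011
Gen 1 (rule 184): 10101000100010
Gen 2 (rule 45): 11111010101010
Gen 3 (rule 184): 11110101010101
Gen 4 (rule 45): 10001111111111
Gen 5 (rule 184): 01001111111110
Gen 6 (rule 45): 01001000000000
Gen 7 (rule 184): 00100100000000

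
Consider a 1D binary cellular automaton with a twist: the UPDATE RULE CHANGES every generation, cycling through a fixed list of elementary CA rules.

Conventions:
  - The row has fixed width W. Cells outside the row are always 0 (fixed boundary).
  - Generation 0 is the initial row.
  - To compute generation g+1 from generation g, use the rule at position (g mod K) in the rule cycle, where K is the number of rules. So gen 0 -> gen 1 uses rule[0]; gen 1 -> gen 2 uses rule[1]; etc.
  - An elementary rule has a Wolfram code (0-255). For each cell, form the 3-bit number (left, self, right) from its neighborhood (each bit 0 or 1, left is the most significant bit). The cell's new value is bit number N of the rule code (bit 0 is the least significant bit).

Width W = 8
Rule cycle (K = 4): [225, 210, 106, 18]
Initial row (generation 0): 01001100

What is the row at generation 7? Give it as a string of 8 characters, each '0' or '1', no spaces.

Answer: 11111110

Derivation:
Gen 0: 01001100
Gen 1 (rule 225): 00000101
Gen 2 (rule 210): 00001000
Gen 3 (rule 106): 00010000
Gen 4 (rule 18): 00101000
Gen 5 (rule 225): 10010011
Gen 6 (rule 210): 01101101
Gen 7 (rule 106): 11111110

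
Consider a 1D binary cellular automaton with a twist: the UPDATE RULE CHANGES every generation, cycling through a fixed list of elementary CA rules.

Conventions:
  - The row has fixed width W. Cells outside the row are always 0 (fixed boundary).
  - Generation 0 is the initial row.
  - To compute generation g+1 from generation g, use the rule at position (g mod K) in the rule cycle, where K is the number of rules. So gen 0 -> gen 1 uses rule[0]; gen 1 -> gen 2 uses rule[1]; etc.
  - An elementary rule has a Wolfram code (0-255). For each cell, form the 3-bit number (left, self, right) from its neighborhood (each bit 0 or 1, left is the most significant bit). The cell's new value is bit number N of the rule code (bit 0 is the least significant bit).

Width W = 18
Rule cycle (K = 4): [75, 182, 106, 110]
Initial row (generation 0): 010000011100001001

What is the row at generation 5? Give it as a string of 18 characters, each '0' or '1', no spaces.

Gen 0: 010000011100001001
Gen 1 (rule 75): 100111110101110010
Gen 2 (rule 182): 111011101110101111
Gen 3 (rule 106): 101110111011011001
Gen 4 (rule 110): 111011101111111011
Gen 5 (rule 75): 101010101000001011

Answer: 101010101000001011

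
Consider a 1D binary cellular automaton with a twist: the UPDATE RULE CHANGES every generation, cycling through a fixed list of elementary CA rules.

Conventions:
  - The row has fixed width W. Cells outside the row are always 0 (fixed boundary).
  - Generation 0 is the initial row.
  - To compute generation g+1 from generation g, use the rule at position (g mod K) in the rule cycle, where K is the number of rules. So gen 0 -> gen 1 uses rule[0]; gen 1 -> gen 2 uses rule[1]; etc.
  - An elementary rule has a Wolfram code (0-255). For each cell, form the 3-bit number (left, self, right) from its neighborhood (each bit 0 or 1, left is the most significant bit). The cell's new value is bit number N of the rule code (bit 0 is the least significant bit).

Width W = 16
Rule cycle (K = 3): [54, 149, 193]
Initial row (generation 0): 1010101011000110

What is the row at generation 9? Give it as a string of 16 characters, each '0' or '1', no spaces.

Gen 0: 1010101011000110
Gen 1 (rule 54): 1111111100101001
Gen 2 (rule 149): 0111111010101101
Gen 3 (rule 193): 0011111000000100
Gen 4 (rule 54): 0100000100001110
Gen 5 (rule 149): 0111110111100101
Gen 6 (rule 193): 0011110011100000
Gen 7 (rule 54): 0100001100010000
Gen 8 (rule 149): 0111100011011111
Gen 9 (rule 193): 0011101001001111

Answer: 0011101001001111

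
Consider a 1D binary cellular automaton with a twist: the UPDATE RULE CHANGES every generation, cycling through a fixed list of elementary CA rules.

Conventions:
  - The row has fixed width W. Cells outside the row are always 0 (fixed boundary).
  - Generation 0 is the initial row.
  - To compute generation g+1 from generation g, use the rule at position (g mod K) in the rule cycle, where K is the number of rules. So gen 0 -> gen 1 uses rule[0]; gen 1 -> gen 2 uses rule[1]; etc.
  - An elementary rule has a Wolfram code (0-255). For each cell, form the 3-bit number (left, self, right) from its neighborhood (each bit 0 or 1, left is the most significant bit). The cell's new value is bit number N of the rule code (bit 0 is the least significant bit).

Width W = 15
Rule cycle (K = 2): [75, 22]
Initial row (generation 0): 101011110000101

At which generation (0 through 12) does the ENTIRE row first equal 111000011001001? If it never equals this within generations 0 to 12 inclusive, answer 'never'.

Gen 0: 101011110000101
Gen 1 (rule 75): 000010010111000
Gen 2 (rule 22): 000111110000100
Gen 3 (rule 75): 111100010111001
Gen 4 (rule 22): 000010110000111
Gen 5 (rule 75): 111100110111101
Gen 6 (rule 22): 000011000000001
Gen 7 (rule 75): 111111011111110
Gen 8 (rule 22): 000000000000001
Gen 9 (rule 75): 111111111111110
Gen 10 (rule 22): 000000000000001
Gen 11 (rule 75): 111111111111110
Gen 12 (rule 22): 000000000000001

Answer: never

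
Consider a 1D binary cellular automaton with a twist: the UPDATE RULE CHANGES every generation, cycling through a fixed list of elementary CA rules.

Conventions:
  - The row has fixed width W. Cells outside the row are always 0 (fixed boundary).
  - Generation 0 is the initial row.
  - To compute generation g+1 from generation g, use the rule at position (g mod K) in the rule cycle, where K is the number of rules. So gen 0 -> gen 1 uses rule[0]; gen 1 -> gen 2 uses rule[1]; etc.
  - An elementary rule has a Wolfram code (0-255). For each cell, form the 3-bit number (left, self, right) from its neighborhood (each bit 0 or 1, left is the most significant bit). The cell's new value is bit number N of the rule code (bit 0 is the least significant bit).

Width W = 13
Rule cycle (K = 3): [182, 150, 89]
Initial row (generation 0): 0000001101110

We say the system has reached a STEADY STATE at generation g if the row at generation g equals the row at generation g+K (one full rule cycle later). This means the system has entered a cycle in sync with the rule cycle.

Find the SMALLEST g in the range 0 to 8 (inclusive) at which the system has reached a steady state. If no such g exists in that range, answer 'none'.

Gen 0: 0000001101110
Gen 1 (rule 182): 0000010010101
Gen 2 (rule 150): 0000111110101
Gen 3 (rule 89): 1110100010000
Gen 4 (rule 182): 0101110111000
Gen 5 (rule 150): 1100100010100
Gen 6 (rule 89): 1110011000011
Gen 7 (rule 182): 0101100100100
Gen 8 (rule 150): 1100011111110
Gen 9 (rule 89): 1111010000011
Gen 10 (rule 182): 0110111000100
Gen 11 (rule 150): 1000010101110

Answer: none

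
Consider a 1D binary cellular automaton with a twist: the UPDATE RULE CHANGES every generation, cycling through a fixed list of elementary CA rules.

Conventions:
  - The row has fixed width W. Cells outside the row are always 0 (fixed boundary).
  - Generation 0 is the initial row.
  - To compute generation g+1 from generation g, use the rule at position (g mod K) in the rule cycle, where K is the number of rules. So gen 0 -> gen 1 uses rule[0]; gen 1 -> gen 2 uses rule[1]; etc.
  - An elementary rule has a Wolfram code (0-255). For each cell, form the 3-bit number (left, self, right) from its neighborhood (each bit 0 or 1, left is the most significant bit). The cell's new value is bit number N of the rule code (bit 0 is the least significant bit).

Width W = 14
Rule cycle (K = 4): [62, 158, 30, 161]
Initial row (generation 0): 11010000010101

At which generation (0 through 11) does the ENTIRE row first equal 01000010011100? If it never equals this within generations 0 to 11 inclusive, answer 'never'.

Gen 0: 11010000010101
Gen 1 (rule 62): 10111000111111
Gen 2 (rule 158): 10110101111110
Gen 3 (rule 30): 10100101000001
Gen 4 (rule 161): 01000010011100
Gen 5 (rule 62): 11100111110010
Gen 6 (rule 158): 11011111101111
Gen 7 (rule 30): 10010000001000
Gen 8 (rule 161): 00000111100011
Gen 9 (rule 62): 00001100010110
Gen 10 (rule 158): 00011010110101
Gen 11 (rule 30): 00110010100101

Answer: 4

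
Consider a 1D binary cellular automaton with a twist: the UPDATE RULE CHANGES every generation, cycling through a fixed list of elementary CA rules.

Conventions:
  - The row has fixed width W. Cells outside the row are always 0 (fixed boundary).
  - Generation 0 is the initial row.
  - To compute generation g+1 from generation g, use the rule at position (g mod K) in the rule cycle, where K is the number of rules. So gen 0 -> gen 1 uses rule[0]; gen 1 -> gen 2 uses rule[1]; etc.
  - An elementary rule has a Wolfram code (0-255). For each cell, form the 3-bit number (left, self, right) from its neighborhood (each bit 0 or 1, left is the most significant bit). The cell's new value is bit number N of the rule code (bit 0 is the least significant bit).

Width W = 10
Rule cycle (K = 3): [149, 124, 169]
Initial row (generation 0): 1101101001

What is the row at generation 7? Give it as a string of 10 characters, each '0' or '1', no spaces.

Gen 0: 1101101001
Gen 1 (rule 149): 0000001101
Gen 2 (rule 124): 0000001111
Gen 3 (rule 169): 1111101110
Gen 4 (rule 149): 0111000101
Gen 5 (rule 124): 0101100111
Gen 6 (rule 169): 0011000110
Gen 7 (rule 149): 1000110001

Answer: 1000110001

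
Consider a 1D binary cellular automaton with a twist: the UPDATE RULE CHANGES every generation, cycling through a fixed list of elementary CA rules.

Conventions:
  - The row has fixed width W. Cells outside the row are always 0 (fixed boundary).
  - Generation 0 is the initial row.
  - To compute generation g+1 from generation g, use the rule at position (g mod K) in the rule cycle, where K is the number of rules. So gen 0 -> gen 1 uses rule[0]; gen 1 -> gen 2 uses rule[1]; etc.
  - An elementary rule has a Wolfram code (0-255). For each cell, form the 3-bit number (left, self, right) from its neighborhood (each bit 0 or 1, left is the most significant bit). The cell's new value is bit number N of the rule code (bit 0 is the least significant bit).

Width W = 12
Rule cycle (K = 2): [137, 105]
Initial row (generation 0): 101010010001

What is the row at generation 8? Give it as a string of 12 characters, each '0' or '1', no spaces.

Gen 0: 101010010001
Gen 1 (rule 137): 000000000100
Gen 2 (rule 105): 111111110001
Gen 3 (rule 137): 111111100100
Gen 4 (rule 105): 100000100001
Gen 5 (rule 137): 001110001100
Gen 6 (rule 105): 101010101101
Gen 7 (rule 137): 000000001000
Gen 8 (rule 105): 111111100011

Answer: 111111100011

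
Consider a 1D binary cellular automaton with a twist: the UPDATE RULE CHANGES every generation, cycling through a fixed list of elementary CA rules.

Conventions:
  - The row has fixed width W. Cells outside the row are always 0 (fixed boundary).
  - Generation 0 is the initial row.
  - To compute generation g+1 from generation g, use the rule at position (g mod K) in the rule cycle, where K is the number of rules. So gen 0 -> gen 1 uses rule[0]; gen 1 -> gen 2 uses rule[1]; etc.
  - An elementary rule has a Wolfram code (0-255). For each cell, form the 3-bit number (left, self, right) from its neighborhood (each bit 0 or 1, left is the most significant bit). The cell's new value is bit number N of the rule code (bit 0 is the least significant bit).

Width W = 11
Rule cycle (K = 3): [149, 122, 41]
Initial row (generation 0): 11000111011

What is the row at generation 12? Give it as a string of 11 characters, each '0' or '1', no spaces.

Gen 0: 11000111011
Gen 1 (rule 149): 00110010000
Gen 2 (rule 122): 01111101000
Gen 3 (rule 41): 01000010011
Gen 4 (rule 149): 01111011000
Gen 5 (rule 122): 11001111100
Gen 6 (rule 41): 10001000001
Gen 7 (rule 149): 11101111101
Gen 8 (rule 122): 10111000110
Gen 9 (rule 41): 01100010100
Gen 10 (rule 149): 00011010111
Gen 11 (rule 122): 00111101101
Gen 12 (rule 41): 10100011010

Answer: 10100011010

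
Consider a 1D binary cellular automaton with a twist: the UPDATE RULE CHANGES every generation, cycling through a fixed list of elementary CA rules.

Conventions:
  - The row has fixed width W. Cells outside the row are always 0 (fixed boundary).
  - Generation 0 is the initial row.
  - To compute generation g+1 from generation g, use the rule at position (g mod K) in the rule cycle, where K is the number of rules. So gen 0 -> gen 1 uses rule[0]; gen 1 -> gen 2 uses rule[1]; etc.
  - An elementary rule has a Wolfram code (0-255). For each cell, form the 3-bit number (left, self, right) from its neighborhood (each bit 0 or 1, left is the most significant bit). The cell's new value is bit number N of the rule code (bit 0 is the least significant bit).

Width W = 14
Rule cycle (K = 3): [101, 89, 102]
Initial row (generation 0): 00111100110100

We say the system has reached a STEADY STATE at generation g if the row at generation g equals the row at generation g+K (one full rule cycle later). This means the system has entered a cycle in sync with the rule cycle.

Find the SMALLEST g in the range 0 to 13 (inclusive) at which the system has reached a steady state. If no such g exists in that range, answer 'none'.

Answer: none

Derivation:
Gen 0: 00111100110100
Gen 1 (rule 101): 10000100011101
Gen 2 (rule 89): 01110011010100
Gen 3 (rule 102): 10010101111100
Gen 4 (rule 101): 10011110000101
Gen 5 (rule 89): 01010011110000
Gen 6 (rule 102): 11110100010000
Gen 7 (rule 101): 00011101010111
Gen 8 (rule 89): 11010100000101
Gen 9 (rule 102): 01111100001111
Gen 10 (rule 101): 00000101100001
Gen 11 (rule 89): 11110001111100
Gen 12 (rule 102): 00010010000100
Gen 13 (rule 101): 11010010110101
Gen 14 (rule 89): 11001000110000
Gen 15 (rule 102): 01011001010000
Gen 16 (rule 101): 01101001110111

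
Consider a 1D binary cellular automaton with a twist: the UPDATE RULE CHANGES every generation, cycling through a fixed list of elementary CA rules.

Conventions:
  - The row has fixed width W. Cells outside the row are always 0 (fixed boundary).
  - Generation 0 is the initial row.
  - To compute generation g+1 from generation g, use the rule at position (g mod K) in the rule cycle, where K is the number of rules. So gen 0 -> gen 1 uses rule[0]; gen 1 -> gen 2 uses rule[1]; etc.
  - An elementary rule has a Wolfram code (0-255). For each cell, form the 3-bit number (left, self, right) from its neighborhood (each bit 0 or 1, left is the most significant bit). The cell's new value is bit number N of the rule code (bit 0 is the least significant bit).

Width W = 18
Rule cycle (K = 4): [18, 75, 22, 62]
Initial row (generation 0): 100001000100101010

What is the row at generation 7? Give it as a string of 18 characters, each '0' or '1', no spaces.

Answer: 111111000001100111

Derivation:
Gen 0: 100001000100101010
Gen 1 (rule 18): 010010101011000001
Gen 2 (rule 75): 100100000011011110
Gen 3 (rule 22): 111110000100000001
Gen 4 (rule 62): 100001001110000011
Gen 5 (rule 18): 010010110001000100
Gen 6 (rule 75): 100100110110011001
Gen 7 (rule 22): 111111000001100111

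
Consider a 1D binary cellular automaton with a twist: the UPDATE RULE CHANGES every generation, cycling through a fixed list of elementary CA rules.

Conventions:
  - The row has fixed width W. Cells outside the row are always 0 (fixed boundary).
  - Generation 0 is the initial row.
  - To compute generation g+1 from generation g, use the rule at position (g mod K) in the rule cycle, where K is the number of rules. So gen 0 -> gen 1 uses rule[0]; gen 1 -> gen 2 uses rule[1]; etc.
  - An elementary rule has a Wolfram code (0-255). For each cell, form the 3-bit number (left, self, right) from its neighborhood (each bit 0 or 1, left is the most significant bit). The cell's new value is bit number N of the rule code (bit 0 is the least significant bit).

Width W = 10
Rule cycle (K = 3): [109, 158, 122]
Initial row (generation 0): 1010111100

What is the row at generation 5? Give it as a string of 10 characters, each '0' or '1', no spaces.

Answer: 1111011101

Derivation:
Gen 0: 1010111100
Gen 1 (rule 109): 1111100101
Gen 2 (rule 158): 1111011101
Gen 3 (rule 122): 1001110110
Gen 4 (rule 109): 1001011110
Gen 5 (rule 158): 1111011101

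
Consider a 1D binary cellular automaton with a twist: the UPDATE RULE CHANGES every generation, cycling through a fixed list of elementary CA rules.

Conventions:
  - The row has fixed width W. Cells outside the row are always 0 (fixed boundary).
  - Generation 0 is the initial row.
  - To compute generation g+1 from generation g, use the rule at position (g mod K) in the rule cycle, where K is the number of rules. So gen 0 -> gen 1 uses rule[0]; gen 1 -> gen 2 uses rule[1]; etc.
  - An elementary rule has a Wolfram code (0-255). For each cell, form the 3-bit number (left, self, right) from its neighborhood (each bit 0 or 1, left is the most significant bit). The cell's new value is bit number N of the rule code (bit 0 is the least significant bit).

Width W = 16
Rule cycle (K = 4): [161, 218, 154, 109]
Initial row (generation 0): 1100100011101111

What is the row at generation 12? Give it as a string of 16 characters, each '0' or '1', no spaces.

Answer: 1000111001111110

Derivation:
Gen 0: 1100100011101111
Gen 1 (rule 161): 0000001001010110
Gen 2 (rule 218): 0000010110000111
Gen 3 (rule 154): 0000100101001110
Gen 4 (rule 109): 1110100111001010
Gen 5 (rule 161): 0101000010000100
Gen 6 (rule 218): 1000100101001010
Gen 7 (rule 154): 0101011000110001
Gen 8 (rule 109): 0111111010110101
Gen 9 (rule 161): 0011110101001010
Gen 10 (rule 218): 0111110000110001
Gen 11 (rule 154): 1111101001101010
Gen 12 (rule 109): 1000111001111110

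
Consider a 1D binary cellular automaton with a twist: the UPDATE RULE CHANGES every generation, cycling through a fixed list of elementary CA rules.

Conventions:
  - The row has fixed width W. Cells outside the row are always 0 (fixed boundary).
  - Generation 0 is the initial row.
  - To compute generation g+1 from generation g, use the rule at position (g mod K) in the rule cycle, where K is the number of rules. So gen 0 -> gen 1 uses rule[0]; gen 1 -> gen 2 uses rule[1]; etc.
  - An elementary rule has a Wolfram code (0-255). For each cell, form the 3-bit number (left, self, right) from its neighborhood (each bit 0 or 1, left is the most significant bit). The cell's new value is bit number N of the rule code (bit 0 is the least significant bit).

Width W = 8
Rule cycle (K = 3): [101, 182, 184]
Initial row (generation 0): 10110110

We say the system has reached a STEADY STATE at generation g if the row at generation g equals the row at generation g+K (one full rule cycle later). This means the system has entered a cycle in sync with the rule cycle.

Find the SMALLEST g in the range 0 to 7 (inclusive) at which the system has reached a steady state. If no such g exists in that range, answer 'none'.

Answer: 1

Derivation:
Gen 0: 10110110
Gen 1 (rule 101): 11011010
Gen 2 (rule 182): 00100111
Gen 3 (rule 184): 00010110
Gen 4 (rule 101): 11011010
Gen 5 (rule 182): 00100111
Gen 6 (rule 184): 00010110
Gen 7 (rule 101): 11011010
Gen 8 (rule 182): 00100111
Gen 9 (rule 184): 00010110
Gen 10 (rule 101): 11011010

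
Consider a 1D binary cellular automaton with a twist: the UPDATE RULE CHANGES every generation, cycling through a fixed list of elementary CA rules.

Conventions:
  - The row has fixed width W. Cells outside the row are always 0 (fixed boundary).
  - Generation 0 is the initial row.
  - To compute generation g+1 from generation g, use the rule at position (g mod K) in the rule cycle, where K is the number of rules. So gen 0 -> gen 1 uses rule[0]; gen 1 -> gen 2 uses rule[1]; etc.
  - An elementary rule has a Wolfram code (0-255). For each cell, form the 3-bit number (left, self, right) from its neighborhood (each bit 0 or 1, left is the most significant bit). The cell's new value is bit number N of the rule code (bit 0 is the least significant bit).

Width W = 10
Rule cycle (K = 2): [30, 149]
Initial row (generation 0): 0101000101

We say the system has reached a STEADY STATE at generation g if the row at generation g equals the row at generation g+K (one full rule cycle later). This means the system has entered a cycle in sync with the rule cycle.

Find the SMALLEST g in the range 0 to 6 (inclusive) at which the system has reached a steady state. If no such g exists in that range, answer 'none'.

Answer: 5

Derivation:
Gen 0: 0101000101
Gen 1 (rule 30): 1101101101
Gen 2 (rule 149): 0000000001
Gen 3 (rule 30): 0000000011
Gen 4 (rule 149): 1111111000
Gen 5 (rule 30): 1000000100
Gen 6 (rule 149): 1111110111
Gen 7 (rule 30): 1000000100
Gen 8 (rule 149): 1111110111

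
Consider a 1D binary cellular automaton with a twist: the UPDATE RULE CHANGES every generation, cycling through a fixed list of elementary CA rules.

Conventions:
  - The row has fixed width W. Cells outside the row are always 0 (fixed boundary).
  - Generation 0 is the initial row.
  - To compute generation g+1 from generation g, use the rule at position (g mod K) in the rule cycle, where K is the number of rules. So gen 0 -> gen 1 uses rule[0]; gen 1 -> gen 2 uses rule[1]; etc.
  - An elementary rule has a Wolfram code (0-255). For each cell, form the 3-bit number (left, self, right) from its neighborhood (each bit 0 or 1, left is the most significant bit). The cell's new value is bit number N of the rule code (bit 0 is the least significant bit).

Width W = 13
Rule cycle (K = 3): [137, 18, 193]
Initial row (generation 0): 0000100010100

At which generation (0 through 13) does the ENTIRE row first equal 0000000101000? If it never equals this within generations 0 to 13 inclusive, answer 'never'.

Answer: 9

Derivation:
Gen 0: 0000100010100
Gen 1 (rule 137): 1110001000001
Gen 2 (rule 18): 0001010100010
Gen 3 (rule 193): 1100000001000
Gen 4 (rule 137): 1001111100011
Gen 5 (rule 18): 0110000010100
Gen 6 (rule 193): 0010111000001
Gen 7 (rule 137): 1000110011100
Gen 8 (rule 18): 0101001100010
Gen 9 (rule 193): 0000000101000
Gen 10 (rule 137): 1111110000011
Gen 11 (rule 18): 0000001000100
Gen 12 (rule 193): 1111100010001
Gen 13 (rule 137): 1111001000100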